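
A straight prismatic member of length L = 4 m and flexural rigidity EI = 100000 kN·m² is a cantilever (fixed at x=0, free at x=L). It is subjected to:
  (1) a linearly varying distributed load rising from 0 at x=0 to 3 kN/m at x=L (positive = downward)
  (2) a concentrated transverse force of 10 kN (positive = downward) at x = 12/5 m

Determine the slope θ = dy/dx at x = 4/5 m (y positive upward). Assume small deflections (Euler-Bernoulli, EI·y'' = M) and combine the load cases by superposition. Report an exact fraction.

Load 1 — triangular load w₀=3 kN/m (0→w₀ over full span):
  θ_1 = (w₀Lx²/4-w₀L²x/3-w₀x⁴/(24L))/EI = (3·4·(4/5)²/4-3·4²·(4/5)/3-3·(4/5)⁴/(24·4))/100000 = -851/7812500 rad
Load 2 — point force P=10 kN at a=12/5 m (b=L-a=8/5):
  θ_2 = -Px(2a-x)/(2EI)  [x≤a] = -10·(4/5)·(2·(12/5)-(4/5))/(2·100000) = -1/6250 rad
Superposition: θ = Σ θ_i = -2101/7812500 rad ≈ -0.000269 rad

θ(4/5) = -2101/7812500 rad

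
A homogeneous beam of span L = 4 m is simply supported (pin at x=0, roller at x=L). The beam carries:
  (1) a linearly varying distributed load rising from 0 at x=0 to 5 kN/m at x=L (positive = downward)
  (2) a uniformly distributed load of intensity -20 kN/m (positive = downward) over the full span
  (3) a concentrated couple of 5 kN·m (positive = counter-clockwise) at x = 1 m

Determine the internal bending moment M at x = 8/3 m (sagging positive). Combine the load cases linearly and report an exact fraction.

Load 1 — triangular load w₀=5 kN/m (0→w₀ over full span):
  M_1 = w₀Lx/6 - w₀x³/(6L) = 5·4·(8/3)/6 - 5·(8/3)³/(6·4) = 400/81 kN·m
Load 2 — uniform load w=-20 kN/m over full span:
  M_2 = wx(L-x)/2 = (-20)·(8/3)·(4-(8/3))/2 = -320/9 kN·m
Load 3 — applied couple M₀=5 kN·m at a=1 m (b=L-a=3):
  M_3 = M₀x/L - M₀  [x>a] = 5·(8/3)/4 - 5 = -5/3 kN·m
Superposition: M = Σ M_i = -2615/81 kN·m ≈ -32.283951 kN·m

M(8/3) = -2615/81 kN·m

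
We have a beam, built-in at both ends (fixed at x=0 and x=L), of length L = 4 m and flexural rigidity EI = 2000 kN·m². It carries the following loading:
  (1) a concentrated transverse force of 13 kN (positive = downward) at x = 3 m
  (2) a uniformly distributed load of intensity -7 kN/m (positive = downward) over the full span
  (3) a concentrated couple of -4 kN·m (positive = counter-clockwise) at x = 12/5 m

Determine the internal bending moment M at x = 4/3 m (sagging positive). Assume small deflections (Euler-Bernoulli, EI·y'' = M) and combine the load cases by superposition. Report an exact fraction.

M(4/3) = -12529/3600 kN·m

Load 1 — point force P=13 kN at a=3 m (b=L-a=1):
  M_1 = Pb²(3a+b)x/L³ - Pab²/L²  [x≤a] = 13·1²·(3·3+1)·(4/3)/4³ - 13·3·1²/4² = 13/48 kN·m
Load 2 — uniform load w=-7 kN/m over full span:
  M_2 = wLx/2 - wL²/12 - wx²/2 = (-7)·4·(4/3)/2 - (-7)·4²/12 - (-7)·(4/3)²/2 = -28/9 kN·m
Load 3 — applied couple M₀=-4 kN·m at a=12/5 m (b=L-a=8/5):
  M_3 = R_Ax - M_A  [x≤a] with R_A=-36/25, M_A=-32/25 = (-36/25)·(4/3) - (-32/25) = -16/25 kN·m
Superposition: M = Σ M_i = -12529/3600 kN·m ≈ -3.480278 kN·m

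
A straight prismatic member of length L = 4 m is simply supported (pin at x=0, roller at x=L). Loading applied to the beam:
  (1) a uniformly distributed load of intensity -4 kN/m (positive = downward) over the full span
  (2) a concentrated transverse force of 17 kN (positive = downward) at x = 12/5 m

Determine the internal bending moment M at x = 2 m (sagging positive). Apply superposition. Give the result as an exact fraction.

Load 1 — uniform load w=-4 kN/m over full span:
  M_1 = wx(L-x)/2 = (-4)·2·(4-2)/2 = -8 kN·m
Load 2 — point force P=17 kN at a=12/5 m (b=L-a=8/5):
  M_2 = Pbx/L  [x≤a] = 17·(8/5)·2/4 = 68/5 kN·m
Superposition: M = Σ M_i = 28/5 kN·m ≈ 5.600000 kN·m

M(2) = 28/5 kN·m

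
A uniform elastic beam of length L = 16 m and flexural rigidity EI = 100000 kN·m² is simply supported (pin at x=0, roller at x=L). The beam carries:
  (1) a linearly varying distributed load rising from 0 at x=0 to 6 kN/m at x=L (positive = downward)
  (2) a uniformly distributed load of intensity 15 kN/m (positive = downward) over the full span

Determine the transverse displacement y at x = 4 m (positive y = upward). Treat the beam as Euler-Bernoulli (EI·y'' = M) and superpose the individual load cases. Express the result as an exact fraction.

Load 1 — triangular load w₀=6 kN/m (0→w₀ over full span):
  y_1 = -w₀x(7L⁴-10L²x²+3x⁴)/(360LEI) = -6·4·(7·16⁴-10·16²·4²+3·4⁴)/(360·16·100000) = -109/6250 m
Load 2 — uniform load w=15 kN/m over full span:
  y_2 = -wx(L³-2Lx²+x³)/(24EI) = -15·4·(16³-2·16·4²+4³)/(24·100000) = -57/625 m
Superposition: y = Σ y_i = -679/6250 m ≈ -0.108640 m

y(4) = -679/6250 m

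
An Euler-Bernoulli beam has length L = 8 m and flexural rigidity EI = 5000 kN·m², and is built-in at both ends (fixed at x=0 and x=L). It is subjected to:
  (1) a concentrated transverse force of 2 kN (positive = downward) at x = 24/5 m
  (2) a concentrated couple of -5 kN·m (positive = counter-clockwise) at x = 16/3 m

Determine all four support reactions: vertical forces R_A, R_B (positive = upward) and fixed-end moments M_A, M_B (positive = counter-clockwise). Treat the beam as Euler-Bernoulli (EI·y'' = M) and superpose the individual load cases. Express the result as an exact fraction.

Load 1 — point force P=2 kN at a=24/5 m (b=L-a=16/5):
  R_A = Pb²(3a+b)/L³ = 2·(16/5)²·(3·(24/5)+(16/5))/8³ = 88/125 kN
  M_A = Pab²/L² = 2·(24/5)·(16/5)²/8² = 192/125 kN·m
  R_B = Pa²(a+3b)/L³ = 2·(24/5)²·((24/5)+3·(16/5))/8³ = 162/125 kN
  M_B = -Pa²b/L² = -2·(24/5)²·(16/5)/8² = -288/125 kN·m
Load 2 — applied couple M₀=-5 kN·m at a=16/3 m (b=L-a=8/3):
  R_A = 6M₀ab/L³ = 6·(-5)·(16/3)·(8/3)/8³ = -5/6 kN
  M_A = M₀b(2a-b)/L² = (-5)·(8/3)·(2·(16/3)-(8/3))/8² = -5/3 kN·m
  R_B = -6M₀ab/L³ = -6·(-5)·(16/3)·(8/3)/8³ = 5/6 kN
  M_B = M₀a(2b-a)/L² = (-5)·(16/3)·(2·(8/3)-(16/3))/8² = 0 kN·m
Superposition: R_A = -97/750 kN, M_A = -49/375 kN·m, R_B = 1597/750 kN, M_B = -288/125 kN·m

R_A = -97/750 kN, M_A = -49/375 kN·m, R_B = 1597/750 kN, M_B = -288/125 kN·m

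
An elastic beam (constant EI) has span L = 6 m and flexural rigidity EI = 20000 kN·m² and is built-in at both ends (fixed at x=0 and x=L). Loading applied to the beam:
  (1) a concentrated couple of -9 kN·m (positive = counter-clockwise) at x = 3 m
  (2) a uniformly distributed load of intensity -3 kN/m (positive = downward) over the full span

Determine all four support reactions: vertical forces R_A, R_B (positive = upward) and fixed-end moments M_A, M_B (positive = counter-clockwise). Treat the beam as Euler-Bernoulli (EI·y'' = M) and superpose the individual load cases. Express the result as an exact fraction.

R_A = -45/4 kN, M_A = -45/4 kN·m, R_B = -27/4 kN, M_B = 27/4 kN·m

Load 1 — applied couple M₀=-9 kN·m at a=3 m (b=L-a=3):
  R_A = 6M₀ab/L³ = 6·(-9)·3·3/6³ = -9/4 kN
  M_A = M₀b(2a-b)/L² = (-9)·3·(2·3-3)/6² = -9/4 kN·m
  R_B = -6M₀ab/L³ = -6·(-9)·3·3/6³ = 9/4 kN
  M_B = M₀a(2b-a)/L² = (-9)·3·(2·3-3)/6² = -9/4 kN·m
Load 2 — uniform load w=-3 kN/m over full span:
  R_A = wL/2 = (-3)·6/2 = -9 kN
  M_A = wL²/12 = (-3)·6²/12 = -9 kN·m
  R_B = wL/2 = (-3)·6/2 = -9 kN
  M_B = -wL²/12 = -(-3)·6²/12 = 9 kN·m
Superposition: R_A = -45/4 kN, M_A = -45/4 kN·m, R_B = -27/4 kN, M_B = 27/4 kN·m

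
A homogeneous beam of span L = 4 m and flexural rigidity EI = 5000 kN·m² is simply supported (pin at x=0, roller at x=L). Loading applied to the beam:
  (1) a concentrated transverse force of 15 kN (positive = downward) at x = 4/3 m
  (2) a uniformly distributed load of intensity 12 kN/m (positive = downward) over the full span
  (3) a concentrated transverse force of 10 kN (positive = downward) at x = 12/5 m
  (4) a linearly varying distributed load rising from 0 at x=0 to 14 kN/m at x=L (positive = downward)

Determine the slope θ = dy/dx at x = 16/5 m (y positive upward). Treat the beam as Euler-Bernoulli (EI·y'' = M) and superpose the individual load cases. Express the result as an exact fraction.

Load 1 — point force P=15 kN at a=4/3 m (b=L-a=8/3):
  θ_1 = -Pa(2L²-6Lx+3x²+a²)/(6LEI)  [x>a] = -15·(4/3)·(2·4²-6·4·(16/5)+3·(16/5)²+(4/3)²)/(6·4·5000) = 173/84375 rad
Load 2 — uniform load w=12 kN/m over full span:
  θ_2 = -w(L³-6Lx²+4x³)/(24EI) = -12·(4³-6·4·(16/5)²+4·(16/5)³)/(24·5000) = 396/78125 rad
Load 3 — point force P=10 kN at a=12/5 m (b=L-a=8/5):
  θ_3 = -Pa(2L²-6Lx+3x²+a²)/(6LEI)  [x>a] = -10·(12/5)·(2·4²-6·4·(16/5)+3·(16/5)²+(12/5)²)/(6·4·5000) = 26/15625 rad
Load 4 — triangular load w₀=14 kN/m (0→w₀ over full span):
  θ_4 = -w₀(7L⁴-30L²x²+15x⁴)/(360LEI) = -14·(7·4⁴-30·4²·(16/5)²+15·(16/5)⁴)/(360·4·5000) = 10598/3515625 rad
Superposition: θ = Σ θ_i = 124429/10546875 rad ≈ 0.011798 rad

θ(16/5) = 124429/10546875 rad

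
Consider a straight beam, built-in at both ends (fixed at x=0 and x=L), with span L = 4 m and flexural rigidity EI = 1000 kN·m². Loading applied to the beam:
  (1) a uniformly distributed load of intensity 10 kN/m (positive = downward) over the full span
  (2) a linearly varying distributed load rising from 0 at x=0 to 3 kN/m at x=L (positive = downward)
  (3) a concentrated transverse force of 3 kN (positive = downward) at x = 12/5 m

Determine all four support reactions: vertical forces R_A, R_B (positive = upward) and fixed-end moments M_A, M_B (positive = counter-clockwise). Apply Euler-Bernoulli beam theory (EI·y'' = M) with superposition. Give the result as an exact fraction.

R_A = 2857/125 kN, M_A = 6032/375 kN·m, R_B = 3268/125 kN, M_B = -6548/375 kN·m

Load 1 — uniform load w=10 kN/m over full span:
  R_A = wL/2 = 10·4/2 = 20 kN
  M_A = wL²/12 = 10·4²/12 = 40/3 kN·m
  R_B = wL/2 = 10·4/2 = 20 kN
  M_B = -wL²/12 = -10·4²/12 = -40/3 kN·m
Load 2 — triangular load w₀=3 kN/m (0→w₀ over full span):
  R_A = 3w₀L/20 = 3·3·4/20 = 9/5 kN
  M_A = w₀L²/30 = 3·4²/30 = 8/5 kN·m
  R_B = 7w₀L/20 = 7·3·4/20 = 21/5 kN
  M_B = -w₀L²/20 = -3·4²/20 = -12/5 kN·m
Load 3 — point force P=3 kN at a=12/5 m (b=L-a=8/5):
  R_A = Pb²(3a+b)/L³ = 3·(8/5)²·(3·(12/5)+(8/5))/4³ = 132/125 kN
  M_A = Pab²/L² = 3·(12/5)·(8/5)²/4² = 144/125 kN·m
  R_B = Pa²(a+3b)/L³ = 3·(12/5)²·((12/5)+3·(8/5))/4³ = 243/125 kN
  M_B = -Pa²b/L² = -3·(12/5)²·(8/5)/4² = -216/125 kN·m
Superposition: R_A = 2857/125 kN, M_A = 6032/375 kN·m, R_B = 3268/125 kN, M_B = -6548/375 kN·m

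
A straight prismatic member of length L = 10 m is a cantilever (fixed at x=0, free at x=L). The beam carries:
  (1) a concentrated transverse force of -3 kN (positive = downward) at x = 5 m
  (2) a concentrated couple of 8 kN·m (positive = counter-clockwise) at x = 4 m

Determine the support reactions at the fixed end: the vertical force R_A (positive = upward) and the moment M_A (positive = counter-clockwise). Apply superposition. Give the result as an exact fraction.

R_A = -3 kN, M_A = -23 kN·m

Load 1 — point force P=-3 kN at a=5 m (b=L-a=5):
  R_A = P = (-3) = -3 kN
  M_A = Pa = (-3)·5 = -15 kN·m
Load 2 — applied couple M₀=8 kN·m at a=4 m (b=L-a=6):
  R_A = 0 kN
  M_A = -M₀ = -8 kN·m
Superposition: R_A = -3 kN, M_A = -23 kN·m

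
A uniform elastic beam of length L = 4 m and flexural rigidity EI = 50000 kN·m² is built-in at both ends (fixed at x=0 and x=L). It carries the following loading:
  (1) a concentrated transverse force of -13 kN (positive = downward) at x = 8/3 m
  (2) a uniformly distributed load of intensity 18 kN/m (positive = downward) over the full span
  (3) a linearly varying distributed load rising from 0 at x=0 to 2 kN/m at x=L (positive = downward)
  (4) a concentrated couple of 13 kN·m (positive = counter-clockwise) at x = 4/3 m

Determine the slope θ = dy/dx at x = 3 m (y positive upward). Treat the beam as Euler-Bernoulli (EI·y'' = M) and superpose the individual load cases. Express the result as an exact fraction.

θ(3) = 3209/36000000 rad

Load 1 — point force P=-13 kN at a=8/3 m (b=L-a=4/3):
  θ_1 = Pa²(L-x)(2bL-(3b+a)(L-x))/(2L³EI)  [x>a] = (-13)·(8/3)²·(4-3)·(2·(4/3)·4-(3·(4/3)+(8/3))·(4-3))/(2·4³·50000) = -13/225000 rad
Load 2 — uniform load w=18 kN/m over full span:
  θ_2 = -wx(L-x)(L-2x)/(12EI) = -18·3·(4-3)·(4-2·3)/(12·50000) = 9/50000 rad
Load 3 — triangular load w₀=2 kN/m (0→w₀ over full span):
  θ_3 = -w₀(2x(L-x)(L-2x)(x+2L)+x²(L-x)²)/(120LEI) = -2·(2·3·(4-3)·(4-2·3)·(3+2·4)+3²·(4-3)²)/(120·4·50000) = 41/4000000 rad
Load 4 — applied couple M₀=13 kN·m at a=4/3 m (b=L-a=8/3):
  θ_4 = (R_Ax²/2 - M_Ax - M₀(x-a))/EI  [x>a] with R_A=13/3, M_A=0 = ((13/3)·3²/2 - 0·3 - 13·(3-(4/3)))/50000 = -13/300000 rad
Superposition: θ = Σ θ_i = 3209/36000000 rad ≈ 0.000089 rad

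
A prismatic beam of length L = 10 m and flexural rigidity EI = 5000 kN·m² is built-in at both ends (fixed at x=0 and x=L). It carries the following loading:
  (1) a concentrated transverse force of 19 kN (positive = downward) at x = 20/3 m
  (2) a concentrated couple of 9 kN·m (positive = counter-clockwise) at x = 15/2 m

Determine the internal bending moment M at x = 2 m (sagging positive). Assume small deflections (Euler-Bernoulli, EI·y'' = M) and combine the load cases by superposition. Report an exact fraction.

M(2) = -3607/720 kN·m

Load 1 — point force P=19 kN at a=20/3 m (b=L-a=10/3):
  M_1 = Pb²(3a+b)x/L³ - Pab²/L²  [x≤a] = 19·(10/3)²·(3·(20/3)+(10/3))·2/10³ - 19·(20/3)·(10/3)²/10² = -38/9 kN·m
Load 2 — applied couple M₀=9 kN·m at a=15/2 m (b=L-a=5/2):
  M_2 = R_Ax - M_A  [x≤a] with R_A=81/80, M_A=45/16 = (81/80)·2 - (45/16) = -63/80 kN·m
Superposition: M = Σ M_i = -3607/720 kN·m ≈ -5.009722 kN·m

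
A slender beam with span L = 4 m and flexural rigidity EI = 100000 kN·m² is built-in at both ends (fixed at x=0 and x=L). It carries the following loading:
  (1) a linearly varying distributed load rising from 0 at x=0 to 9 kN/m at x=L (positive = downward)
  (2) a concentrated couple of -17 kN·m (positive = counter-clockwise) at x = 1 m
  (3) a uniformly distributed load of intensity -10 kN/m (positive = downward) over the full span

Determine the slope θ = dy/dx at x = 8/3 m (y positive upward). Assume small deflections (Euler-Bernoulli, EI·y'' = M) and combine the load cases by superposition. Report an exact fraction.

θ(8/3) = 439/81000000 rad

Load 1 — triangular load w₀=9 kN/m (0→w₀ over full span):
  θ_1 = -w₀(2x(L-x)(L-2x)(x+2L)+x²(L-x)²)/(120LEI) = -9·(2·(8/3)·(4-(8/3))·(4-2·(8/3))·((8/3)+2·4)+(8/3)²·(4-(8/3))²)/(120·4·100000) = 7/421875 rad
Load 2 — applied couple M₀=-17 kN·m at a=1 m (b=L-a=3):
  θ_2 = (R_Ax²/2 - M_Ax - M₀(x-a))/EI  [x>a] with R_A=-153/32, M_A=51/16 = ((-153/32)·(8/3)²/2 - (51/16)·(8/3) - (-17)·((8/3)-1))/100000 = 17/600000 rad
Load 3 — uniform load w=-10 kN/m over full span:
  θ_3 = -wx(L-x)(L-2x)/(12EI) = -(-10)·(8/3)·(4-(8/3))·(4-2·(8/3))/(12·100000) = -2/50625 rad
Superposition: θ = Σ θ_i = 439/81000000 rad ≈ 0.000005 rad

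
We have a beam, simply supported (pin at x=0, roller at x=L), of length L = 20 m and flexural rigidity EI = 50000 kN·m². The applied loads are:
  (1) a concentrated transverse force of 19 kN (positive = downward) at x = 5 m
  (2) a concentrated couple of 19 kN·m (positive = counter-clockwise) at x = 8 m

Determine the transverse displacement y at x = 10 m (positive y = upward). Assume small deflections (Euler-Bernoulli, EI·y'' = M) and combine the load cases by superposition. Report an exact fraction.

y(10) = -24073/600000 m

Load 1 — point force P=19 kN at a=5 m (b=L-a=15):
  y_1 = -Pa(L-x)(2Lx-a²-x²)/(6LEI)  [x>a] = -19·5·(20-10)·(2·20·10-5²-10²)/(6·20·50000) = -209/4800 m
Load 2 — applied couple M₀=19 kN·m at a=8 m (b=L-a=12):
  y_2 = (M₀x³/(6L)-M₀(x-a)²/2+C₁x)/EI  [x>a] with C₁=M₀(3b²-L²)/(6L)=76/15 = (19·10³/(6·20)-19·(10-8)²/2+(76/15)·10)/50000 = 171/50000 m
Superposition: y = Σ y_i = -24073/600000 m ≈ -0.040122 m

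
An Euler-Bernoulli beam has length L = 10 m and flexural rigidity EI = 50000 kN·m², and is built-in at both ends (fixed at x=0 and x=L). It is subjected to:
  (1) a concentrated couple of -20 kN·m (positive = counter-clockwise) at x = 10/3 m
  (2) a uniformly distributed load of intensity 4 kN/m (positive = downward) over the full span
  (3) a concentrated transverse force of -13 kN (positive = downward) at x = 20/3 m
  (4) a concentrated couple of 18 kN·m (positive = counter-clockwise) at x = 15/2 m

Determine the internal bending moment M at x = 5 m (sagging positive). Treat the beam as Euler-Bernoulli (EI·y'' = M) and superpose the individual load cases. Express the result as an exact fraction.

Load 1 — applied couple M₀=-20 kN·m at a=10/3 m (b=L-a=20/3):
  M_1 = R_Ax - M_A - M₀  [x>a] with R_A=-8/3, M_A=0 = (-8/3)·5 - 0 - (-20) = 20/3 kN·m
Load 2 — uniform load w=4 kN/m over full span:
  M_2 = wLx/2 - wL²/12 - wx²/2 = 4·10·5/2 - 4·10²/12 - 4·5²/2 = 50/3 kN·m
Load 3 — point force P=-13 kN at a=20/3 m (b=L-a=10/3):
  M_3 = Pb²(3a+b)x/L³ - Pab²/L²  [x≤a] = (-13)·(10/3)²·(3·(20/3)+(10/3))·5/10³ - (-13)·(20/3)·(10/3)²/10² = -65/9 kN·m
Load 4 — applied couple M₀=18 kN·m at a=15/2 m (b=L-a=5/2):
  M_4 = R_Ax - M_A  [x≤a] with R_A=81/40, M_A=45/8 = (81/40)·5 - (45/8) = 9/2 kN·m
Superposition: M = Σ M_i = 371/18 kN·m ≈ 20.611111 kN·m

M(5) = 371/18 kN·m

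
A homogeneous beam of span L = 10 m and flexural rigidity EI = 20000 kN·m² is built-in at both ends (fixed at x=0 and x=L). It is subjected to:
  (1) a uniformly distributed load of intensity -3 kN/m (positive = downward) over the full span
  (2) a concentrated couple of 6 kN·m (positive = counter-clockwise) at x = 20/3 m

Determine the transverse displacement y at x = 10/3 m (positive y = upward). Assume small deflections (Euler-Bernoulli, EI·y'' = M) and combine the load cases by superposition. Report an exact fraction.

y(10/3) = 1/360 m

Load 1 — uniform load w=-3 kN/m over full span:
  y_1 = -wx²(L-x)²/(24EI) = -(-3)·(10/3)²·(10-(10/3))²/(24·20000) = 1/324 m
Load 2 — applied couple M₀=6 kN·m at a=20/3 m (b=L-a=10/3):
  y_2 = (R_Ax³/6 - M_Ax²/2)/EI  [x≤a] with R_A=4/5, M_A=2 = ((4/5)·(10/3)³/6 - 2·(10/3)²/2)/20000 = -1/3240 m
Superposition: y = Σ y_i = 1/360 m ≈ 0.002778 m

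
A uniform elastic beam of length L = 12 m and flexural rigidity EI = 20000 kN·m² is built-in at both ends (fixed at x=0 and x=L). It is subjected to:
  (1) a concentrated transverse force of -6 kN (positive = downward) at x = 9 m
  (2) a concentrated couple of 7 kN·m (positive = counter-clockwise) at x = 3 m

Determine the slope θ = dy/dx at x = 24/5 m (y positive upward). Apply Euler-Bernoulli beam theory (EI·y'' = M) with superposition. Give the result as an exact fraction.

Load 1 — point force P=-6 kN at a=9 m (b=L-a=3):
  θ_1 = -Pb²x(2aL-(3a+b)x)/(2L³EI)  [x≤a] = -(-6)·3²·(24/5)·(2·9·12-(3·9+3)·(24/5))/(2·12³·20000) = 27/100000 rad
Load 2 — applied couple M₀=7 kN·m at a=3 m (b=L-a=9):
  θ_2 = (R_Ax²/2 - M_Ax - M₀(x-a))/EI  [x>a] with R_A=21/32, M_A=-21/16 = ((21/32)·(24/5)²/2 - (-21/16)·(24/5) - 7·((24/5)-3))/20000 = 63/1000000 rad
Superposition: θ = Σ θ_i = 333/1000000 rad ≈ 0.000333 rad

θ(24/5) = 333/1000000 rad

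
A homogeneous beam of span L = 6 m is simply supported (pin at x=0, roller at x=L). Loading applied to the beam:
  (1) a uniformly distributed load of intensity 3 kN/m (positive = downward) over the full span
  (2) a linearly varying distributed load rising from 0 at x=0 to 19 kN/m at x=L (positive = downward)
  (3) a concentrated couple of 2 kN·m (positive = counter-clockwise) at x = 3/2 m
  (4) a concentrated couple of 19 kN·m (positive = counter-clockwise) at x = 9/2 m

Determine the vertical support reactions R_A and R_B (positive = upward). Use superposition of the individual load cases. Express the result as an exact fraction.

Load 1 — uniform load w=3 kN/m over full span:
  R_A = wL/2 = 3·6/2 = 9 kN
  R_B = wL/2 = 3·6/2 = 9 kN
Load 2 — triangular load w₀=19 kN/m (0→w₀ over full span):
  R_A = w₀L/6 = 19·6/6 = 19 kN
  R_B = w₀L/3 = 19·6/3 = 38 kN
Load 3 — applied couple M₀=2 kN·m at a=3/2 m (b=L-a=9/2):
  R_A = M₀/L = 2/6 = 1/3 kN
  R_B = -M₀/L = -2/6 = -1/3 kN
Load 4 — applied couple M₀=19 kN·m at a=9/2 m (b=L-a=3/2):
  R_A = M₀/L = 19/6 kN
  R_B = -M₀/L = -19/6 kN
Superposition: R_A = 63/2 kN, R_B = 87/2 kN

R_A = 63/2 kN, R_B = 87/2 kN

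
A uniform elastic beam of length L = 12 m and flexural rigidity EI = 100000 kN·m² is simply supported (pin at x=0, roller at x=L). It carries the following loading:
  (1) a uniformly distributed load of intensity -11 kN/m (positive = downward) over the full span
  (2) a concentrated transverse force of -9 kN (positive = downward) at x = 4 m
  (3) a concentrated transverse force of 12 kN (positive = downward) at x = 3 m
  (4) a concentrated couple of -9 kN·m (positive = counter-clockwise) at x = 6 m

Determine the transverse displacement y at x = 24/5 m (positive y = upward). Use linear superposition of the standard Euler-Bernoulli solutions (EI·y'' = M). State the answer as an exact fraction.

y(24/5) = 878427/31250000 m

Load 1 — uniform load w=-11 kN/m over full span:
  y_1 = -wx(L³-2Lx²+x³)/(24EI) = -(-11)·(24/5)·(12³-2·12·(24/5)²+(24/5)³)/(24·100000) = 55242/1953125 m
Load 2 — point force P=-9 kN at a=4 m (b=L-a=8):
  y_2 = -Pa(L-x)(2Lx-a²-x²)/(6LEI)  [x>a] = -(-9)·4·(12-(24/5))·(2·12·(24/5)-4²-(24/5)²)/(6·12·100000) = 1071/390625 m
Load 3 — point force P=12 kN at a=3 m (b=L-a=9):
  y_3 = -Pa(L-x)(2Lx-a²-x²)/(6LEI)  [x>a] = -12·3·(12-(24/5))·(2·12·(24/5)-3²-(24/5)²)/(6·12·100000) = -18711/6250000 m
Load 4 — applied couple M₀=-9 kN·m at a=6 m (b=L-a=6):
  y_4 = (M₀x³/(6L)+C₁x)/EI  [x≤a] with C₁=M₀(3b²-L²)/(6L)=9/2 = ((-9)·(24/5)³/(6·12)+(9/2)·(24/5))/100000 = 243/3125000 m
Superposition: y = Σ y_i = 878427/31250000 m ≈ 0.028110 m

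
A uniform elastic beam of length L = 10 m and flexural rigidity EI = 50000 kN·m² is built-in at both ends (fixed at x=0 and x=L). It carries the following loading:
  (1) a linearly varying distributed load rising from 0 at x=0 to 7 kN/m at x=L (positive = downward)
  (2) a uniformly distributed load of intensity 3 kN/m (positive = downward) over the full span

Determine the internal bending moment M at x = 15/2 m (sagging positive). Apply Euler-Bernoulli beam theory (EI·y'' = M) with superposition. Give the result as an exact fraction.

Load 1 — triangular load w₀=7 kN/m (0→w₀ over full span):
  M_1 = 3w₀Lx/20 - w₀L²/30 - w₀x³/(6L) = 3·7·10·(15/2)/20 - 7·10²/30 - 7·(15/2)³/(6·10) = 595/96 kN·m
Load 2 — uniform load w=3 kN/m over full span:
  M_2 = wLx/2 - wL²/12 - wx²/2 = 3·10·(15/2)/2 - 3·10²/12 - 3·(15/2)²/2 = 25/8 kN·m
Superposition: M = Σ M_i = 895/96 kN·m ≈ 9.322917 kN·m

M(15/2) = 895/96 kN·m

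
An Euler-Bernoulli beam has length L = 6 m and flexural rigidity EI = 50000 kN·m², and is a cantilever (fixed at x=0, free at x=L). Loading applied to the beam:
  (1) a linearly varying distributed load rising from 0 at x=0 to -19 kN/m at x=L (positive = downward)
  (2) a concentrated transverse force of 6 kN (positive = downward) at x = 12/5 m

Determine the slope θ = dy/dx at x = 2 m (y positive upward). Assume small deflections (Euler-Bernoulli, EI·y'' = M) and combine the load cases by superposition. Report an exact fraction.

θ(2) = 14729/2250000 rad

Load 1 — triangular load w₀=-19 kN/m (0→w₀ over full span):
  θ_1 = (w₀Lx²/4-w₀L²x/3-w₀x⁴/(24L))/EI = ((-19)·6·2²/4-(-19)·6²·2/3-(-19)·2⁴/(24·6))/50000 = 3097/450000 rad
Load 2 — point force P=6 kN at a=12/5 m (b=L-a=18/5):
  θ_2 = -Px(2a-x)/(2EI)  [x≤a] = -6·2·(2·(12/5)-2)/(2·50000) = -21/62500 rad
Superposition: θ = Σ θ_i = 14729/2250000 rad ≈ 0.006546 rad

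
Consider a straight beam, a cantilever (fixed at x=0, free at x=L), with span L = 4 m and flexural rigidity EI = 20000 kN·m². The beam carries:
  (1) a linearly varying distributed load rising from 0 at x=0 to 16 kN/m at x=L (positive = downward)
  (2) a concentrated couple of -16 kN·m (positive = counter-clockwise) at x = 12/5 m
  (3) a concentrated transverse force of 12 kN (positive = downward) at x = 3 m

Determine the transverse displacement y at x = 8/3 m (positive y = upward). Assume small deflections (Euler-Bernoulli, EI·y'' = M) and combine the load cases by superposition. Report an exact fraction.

Load 1 — triangular load w₀=16 kN/m (0→w₀ over full span):
  y_1 = (w₀Lx³/12-w₀L²x²/6-w₀x⁵/(120L))/EI = (16·4·(8/3)³/12-16·4²·(8/3)²/6-16·(8/3)⁵/(120·4))/20000 = -23552/2278125 m
Load 2 — applied couple M₀=-16 kN·m at a=12/5 m (b=L-a=8/5):
  y_2 = M₀a(2x-a)/(2EI)  [x>a] = (-16)·(12/5)·(2·(8/3)-(12/5))/(2·20000) = -44/15625 m
Load 3 — point force P=12 kN at a=3 m (b=L-a=1):
  y_3 = -Px²(3a-x)/(6EI)  [x≤a] = -12·(8/3)²·(3·3-(8/3))/(6·20000) = -76/16875 m
Superposition: y = Σ y_i = -201136/11390625 m ≈ -0.017658 m

y(8/3) = -201136/11390625 m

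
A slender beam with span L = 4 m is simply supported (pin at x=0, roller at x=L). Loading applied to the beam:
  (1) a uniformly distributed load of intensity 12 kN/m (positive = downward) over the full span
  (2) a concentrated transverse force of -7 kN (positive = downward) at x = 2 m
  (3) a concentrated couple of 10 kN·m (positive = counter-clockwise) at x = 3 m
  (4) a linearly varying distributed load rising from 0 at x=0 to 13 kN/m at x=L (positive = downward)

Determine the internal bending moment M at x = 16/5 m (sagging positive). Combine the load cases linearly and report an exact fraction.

Load 1 — uniform load w=12 kN/m over full span:
  M_1 = wx(L-x)/2 = 12·(16/5)·(4-(16/5))/2 = 384/25 kN·m
Load 2 — point force P=-7 kN at a=2 m (b=L-a=2):
  M_2 = Pa(L-x)/L  [x>a] = (-7)·2·(4-(16/5))/4 = -14/5 kN·m
Load 3 — applied couple M₀=10 kN·m at a=3 m (b=L-a=1):
  M_3 = M₀x/L - M₀  [x>a] = 10·(16/5)/4 - 10 = -2 kN·m
Load 4 — triangular load w₀=13 kN/m (0→w₀ over full span):
  M_4 = w₀Lx/6 - w₀x³/(6L) = 13·4·(16/5)/6 - 13·(16/5)³/(6·4) = 1248/125 kN·m
Superposition: M = Σ M_i = 2568/125 kN·m ≈ 20.544000 kN·m

M(16/5) = 2568/125 kN·m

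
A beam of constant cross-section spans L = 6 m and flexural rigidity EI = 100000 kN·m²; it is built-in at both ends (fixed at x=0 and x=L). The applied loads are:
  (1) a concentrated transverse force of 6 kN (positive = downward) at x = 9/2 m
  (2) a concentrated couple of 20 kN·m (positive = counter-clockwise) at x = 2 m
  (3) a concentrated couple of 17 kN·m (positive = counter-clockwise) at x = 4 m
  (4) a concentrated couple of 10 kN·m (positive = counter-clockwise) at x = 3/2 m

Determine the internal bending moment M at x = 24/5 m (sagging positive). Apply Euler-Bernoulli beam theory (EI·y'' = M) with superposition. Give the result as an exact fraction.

Load 1 — point force P=6 kN at a=9/2 m (b=L-a=3/2):
  M_1 = Pa²(a+3b)(L-x)/L³ - Pa²b/L²  [x>a] = 6·(9/2)²·((9/2)+3·(3/2))·(6-(24/5))/6³ - 6·(9/2)²·(3/2)/6² = 81/80 kN·m
Load 2 — applied couple M₀=20 kN·m at a=2 m (b=L-a=4):
  M_2 = R_Ax - M_A - M₀  [x>a] with R_A=40/9, M_A=0 = (40/9)·(24/5) - 0 - 20 = 4/3 kN·m
Load 3 — applied couple M₀=17 kN·m at a=4 m (b=L-a=2):
  M_3 = R_Ax - M_A - M₀  [x>a] with R_A=34/9, M_A=17/3 = (34/9)·(24/5) - (17/3) - 17 = -68/15 kN·m
Load 4 — applied couple M₀=10 kN·m at a=3/2 m (b=L-a=9/2):
  M_4 = R_Ax - M_A - M₀  [x>a] with R_A=15/8, M_A=-15/8 = (15/8)·(24/5) - (-15/8) - 10 = 7/8 kN·m
Superposition: M = Σ M_i = -21/16 kN·m ≈ -1.312500 kN·m

M(24/5) = -21/16 kN·m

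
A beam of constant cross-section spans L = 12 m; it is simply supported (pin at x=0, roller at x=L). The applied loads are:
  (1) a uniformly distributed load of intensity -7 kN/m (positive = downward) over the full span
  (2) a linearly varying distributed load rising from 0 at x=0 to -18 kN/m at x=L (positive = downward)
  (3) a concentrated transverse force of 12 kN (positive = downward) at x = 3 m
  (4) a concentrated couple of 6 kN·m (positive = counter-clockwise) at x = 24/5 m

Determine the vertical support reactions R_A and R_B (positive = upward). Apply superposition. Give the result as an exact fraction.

R_A = -137/2 kN, R_B = -223/2 kN

Load 1 — uniform load w=-7 kN/m over full span:
  R_A = wL/2 = (-7)·12/2 = -42 kN
  R_B = wL/2 = (-7)·12/2 = -42 kN
Load 2 — triangular load w₀=-18 kN/m (0→w₀ over full span):
  R_A = w₀L/6 = (-18)·12/6 = -36 kN
  R_B = w₀L/3 = (-18)·12/3 = -72 kN
Load 3 — point force P=12 kN at a=3 m (b=L-a=9):
  R_A = Pb/L = 12·9/12 = 9 kN
  R_B = Pa/L = 12·3/12 = 3 kN
Load 4 — applied couple M₀=6 kN·m at a=24/5 m (b=L-a=36/5):
  R_A = M₀/L = 6/12 = 1/2 kN
  R_B = -M₀/L = -6/12 = -1/2 kN
Superposition: R_A = -137/2 kN, R_B = -223/2 kN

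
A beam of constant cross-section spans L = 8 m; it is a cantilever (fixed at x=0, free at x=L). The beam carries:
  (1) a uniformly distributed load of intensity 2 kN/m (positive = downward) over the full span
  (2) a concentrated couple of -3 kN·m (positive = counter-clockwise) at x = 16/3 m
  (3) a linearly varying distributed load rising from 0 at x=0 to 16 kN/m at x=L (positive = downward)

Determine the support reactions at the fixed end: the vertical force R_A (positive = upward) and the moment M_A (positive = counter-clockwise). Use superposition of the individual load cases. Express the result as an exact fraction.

R_A = 80 kN, M_A = 1225/3 kN·m

Load 1 — uniform load w=2 kN/m over full span:
  R_A = wL = 2·8 = 16 kN
  M_A = wL²/2 = 2·8²/2 = 64 kN·m
Load 2 — applied couple M₀=-3 kN·m at a=16/3 m (b=L-a=8/3):
  R_A = 0 kN
  M_A = -M₀ = -(-3) = 3 kN·m
Load 3 — triangular load w₀=16 kN/m (0→w₀ over full span):
  R_A = w₀L/2 = 16·8/2 = 64 kN
  M_A = w₀L²/3 = 16·8²/3 = 1024/3 kN·m
Superposition: R_A = 80 kN, M_A = 1225/3 kN·m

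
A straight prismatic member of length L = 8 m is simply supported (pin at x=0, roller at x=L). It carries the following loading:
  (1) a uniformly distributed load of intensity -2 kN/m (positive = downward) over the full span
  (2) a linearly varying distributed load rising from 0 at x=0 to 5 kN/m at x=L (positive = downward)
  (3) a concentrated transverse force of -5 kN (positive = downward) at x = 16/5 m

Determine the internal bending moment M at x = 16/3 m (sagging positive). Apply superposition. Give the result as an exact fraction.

Load 1 — uniform load w=-2 kN/m over full span:
  M_1 = wx(L-x)/2 = (-2)·(16/3)·(8-(16/3))/2 = -128/9 kN·m
Load 2 — triangular load w₀=5 kN/m (0→w₀ over full span):
  M_2 = w₀Lx/6 - w₀x³/(6L) = 5·8·(16/3)/6 - 5·(16/3)³/(6·8) = 1600/81 kN·m
Load 3 — point force P=-5 kN at a=16/5 m (b=L-a=24/5):
  M_3 = Pa(L-x)/L  [x>a] = (-5)·(16/5)·(8-(16/3))/8 = -16/3 kN·m
Superposition: M = Σ M_i = 16/81 kN·m ≈ 0.197531 kN·m

M(16/3) = 16/81 kN·m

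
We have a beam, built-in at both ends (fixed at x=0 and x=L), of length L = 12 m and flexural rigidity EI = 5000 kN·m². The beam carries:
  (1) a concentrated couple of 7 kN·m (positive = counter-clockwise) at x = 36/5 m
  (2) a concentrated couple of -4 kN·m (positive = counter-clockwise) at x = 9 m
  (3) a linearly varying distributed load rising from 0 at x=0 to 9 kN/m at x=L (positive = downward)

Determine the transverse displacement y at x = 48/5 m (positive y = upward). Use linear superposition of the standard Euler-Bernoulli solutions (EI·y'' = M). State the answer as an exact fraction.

Load 1 — applied couple M₀=7 kN·m at a=36/5 m (b=L-a=24/5):
  y_1 = (R_Ax³/6 - M_Ax²/2 - M₀(x-a)²/2)/EI  [x>a] with R_A=21/25, M_A=56/25 = ((21/25)·(48/5)³/6 - (56/25)·(48/5)²/2 - 7·((48/5)-(36/5))²/2)/5000 = 189/1953125 m
Load 2 — applied couple M₀=-4 kN·m at a=9 m (b=L-a=3):
  y_2 = (R_Ax³/6 - M_Ax²/2 - M₀(x-a)²/2)/EI  [x>a] with R_A=-3/8, M_A=-5/4 = ((-3/8)·(48/5)³/6 - (-5/4)·(48/5)²/2 - (-4)·((48/5)-9)²/2)/5000 = 189/312500 m
Load 3 — triangular load w₀=9 kN/m (0→w₀ over full span):
  y_3 = -w₀x²(L-x)²(x+2L)/(120LEI) = -9·(48/5)²·(12-(48/5))²·((48/5)+2·12)/(120·12·5000) = -217728/9765625 m
Superposition: y = Σ y_i = -843507/39062500 m ≈ -0.021594 m

y(48/5) = -843507/39062500 m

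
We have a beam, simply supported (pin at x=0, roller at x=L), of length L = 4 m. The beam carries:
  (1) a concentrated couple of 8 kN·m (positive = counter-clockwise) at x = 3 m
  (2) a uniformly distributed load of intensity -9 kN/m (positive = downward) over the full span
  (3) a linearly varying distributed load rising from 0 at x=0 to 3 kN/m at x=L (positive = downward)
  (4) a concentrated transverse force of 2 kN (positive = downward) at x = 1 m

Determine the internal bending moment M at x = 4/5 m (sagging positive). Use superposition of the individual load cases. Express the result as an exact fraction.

Load 1 — applied couple M₀=8 kN·m at a=3 m (b=L-a=1):
  M_1 = M₀x/L  [x≤a] = 8·(4/5)/4 = 8/5 kN·m
Load 2 — uniform load w=-9 kN/m over full span:
  M_2 = wx(L-x)/2 = (-9)·(4/5)·(4-(4/5))/2 = -288/25 kN·m
Load 3 — triangular load w₀=3 kN/m (0→w₀ over full span):
  M_3 = w₀Lx/6 - w₀x³/(6L) = 3·4·(4/5)/6 - 3·(4/5)³/(6·4) = 192/125 kN·m
Load 4 — point force P=2 kN at a=1 m (b=L-a=3):
  M_4 = Pbx/L  [x≤a] = 2·3·(4/5)/4 = 6/5 kN·m
Superposition: M = Σ M_i = -898/125 kN·m ≈ -7.184000 kN·m

M(4/5) = -898/125 kN·m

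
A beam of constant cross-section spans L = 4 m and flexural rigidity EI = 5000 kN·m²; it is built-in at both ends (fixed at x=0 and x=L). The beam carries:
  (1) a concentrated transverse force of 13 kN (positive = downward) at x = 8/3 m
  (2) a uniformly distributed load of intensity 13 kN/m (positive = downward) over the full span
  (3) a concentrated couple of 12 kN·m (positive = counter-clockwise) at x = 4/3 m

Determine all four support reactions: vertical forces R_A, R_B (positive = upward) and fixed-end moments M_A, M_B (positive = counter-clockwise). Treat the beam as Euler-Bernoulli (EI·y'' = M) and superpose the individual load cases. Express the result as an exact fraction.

Load 1 — point force P=13 kN at a=8/3 m (b=L-a=4/3):
  R_A = Pb²(3a+b)/L³ = 13·(4/3)²·(3·(8/3)+(4/3))/4³ = 91/27 kN
  M_A = Pab²/L² = 13·(8/3)·(4/3)²/4² = 104/27 kN·m
  R_B = Pa²(a+3b)/L³ = 13·(8/3)²·((8/3)+3·(4/3))/4³ = 260/27 kN
  M_B = -Pa²b/L² = -13·(8/3)²·(4/3)/4² = -208/27 kN·m
Load 2 — uniform load w=13 kN/m over full span:
  R_A = wL/2 = 13·4/2 = 26 kN
  M_A = wL²/12 = 13·4²/12 = 52/3 kN·m
  R_B = wL/2 = 13·4/2 = 26 kN
  M_B = -wL²/12 = -13·4²/12 = -52/3 kN·m
Load 3 — applied couple M₀=12 kN·m at a=4/3 m (b=L-a=8/3):
  R_A = 6M₀ab/L³ = 6·12·(4/3)·(8/3)/4³ = 4 kN
  M_A = M₀b(2a-b)/L² = 12·(8/3)·(2·(4/3)-(8/3))/4² = 0 kN·m
  R_B = -6M₀ab/L³ = -6·12·(4/3)·(8/3)/4³ = -4 kN
  M_B = M₀a(2b-a)/L² = 12·(4/3)·(2·(8/3)-(4/3))/4² = 4 kN·m
Superposition: R_A = 901/27 kN, M_A = 572/27 kN·m, R_B = 854/27 kN, M_B = -568/27 kN·m

R_A = 901/27 kN, M_A = 572/27 kN·m, R_B = 854/27 kN, M_B = -568/27 kN·m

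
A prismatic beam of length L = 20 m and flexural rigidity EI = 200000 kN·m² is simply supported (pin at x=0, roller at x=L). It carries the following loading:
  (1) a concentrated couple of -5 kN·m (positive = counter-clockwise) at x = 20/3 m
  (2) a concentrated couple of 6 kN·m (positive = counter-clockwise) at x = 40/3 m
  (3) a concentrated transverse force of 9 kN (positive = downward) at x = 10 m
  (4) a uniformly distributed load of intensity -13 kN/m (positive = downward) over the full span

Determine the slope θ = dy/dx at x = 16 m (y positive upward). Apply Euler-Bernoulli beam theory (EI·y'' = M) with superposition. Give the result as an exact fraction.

θ(16) = -145117/9000000 rad

Load 1 — applied couple M₀=-5 kN·m at a=20/3 m (b=L-a=40/3):
  θ_1 = (M₀x²/(2L)-M₀(x-a)+C₁)/EI  [x>a] with C₁=M₀(3b²-L²)/(6L)=-50/9 = ((-5)·16²/(2·20)-(-5)·(16-(20/3))+(-50/9))/200000 = 41/900000 rad
Load 2 — applied couple M₀=6 kN·m at a=40/3 m (b=L-a=20/3):
  θ_2 = (M₀x²/(2L)-M₀(x-a)+C₁)/EI  [x>a] with C₁=M₀(3b²-L²)/(6L)=-40/3 = (6·16²/(2·20)-6·(16-(40/3))+(-40/3))/200000 = 17/375000 rad
Load 3 — point force P=9 kN at a=10 m (b=L-a=10):
  θ_3 = -Pa(2L²-6Lx+3x²+a²)/(6LEI)  [x>a] = -9·10·(2·20²-6·20·16+3·16²+10²)/(6·20·200000) = 189/200000 rad
Load 4 — uniform load w=-13 kN/m over full span:
  θ_4 = -w(L³-6Lx²+4x³)/(24EI) = -(-13)·(20³-6·20·16²+4·16³)/(24·200000) = -429/25000 rad
Superposition: θ = Σ θ_i = -145117/9000000 rad ≈ -0.016124 rad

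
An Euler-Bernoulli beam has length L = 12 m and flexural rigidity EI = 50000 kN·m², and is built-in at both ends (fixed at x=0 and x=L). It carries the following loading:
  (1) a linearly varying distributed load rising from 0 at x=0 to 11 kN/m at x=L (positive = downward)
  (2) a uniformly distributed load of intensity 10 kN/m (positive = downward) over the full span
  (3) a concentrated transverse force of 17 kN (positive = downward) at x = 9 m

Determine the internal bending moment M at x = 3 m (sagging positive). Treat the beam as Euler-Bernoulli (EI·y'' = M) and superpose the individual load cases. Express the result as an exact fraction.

Load 1 — triangular load w₀=11 kN/m (0→w₀ over full span):
  M_1 = 3w₀Lx/20 - w₀L²/30 - w₀x³/(6L) = 3·11·12·3/20 - 11·12²/30 - 11·3³/(6·12) = 99/40 kN·m
Load 2 — uniform load w=10 kN/m over full span:
  M_2 = wLx/2 - wL²/12 - wx²/2 = 10·12·3/2 - 10·12²/12 - 10·3²/2 = 15 kN·m
Load 3 — point force P=17 kN at a=9 m (b=L-a=3):
  M_3 = Pb²(3a+b)x/L³ - Pab²/L²  [x≤a] = 17·3²·(3·9+3)·3/12³ - 17·9·3²/12² = -51/32 kN·m
Superposition: M = Σ M_i = 2541/160 kN·m ≈ 15.881250 kN·m

M(3) = 2541/160 kN·m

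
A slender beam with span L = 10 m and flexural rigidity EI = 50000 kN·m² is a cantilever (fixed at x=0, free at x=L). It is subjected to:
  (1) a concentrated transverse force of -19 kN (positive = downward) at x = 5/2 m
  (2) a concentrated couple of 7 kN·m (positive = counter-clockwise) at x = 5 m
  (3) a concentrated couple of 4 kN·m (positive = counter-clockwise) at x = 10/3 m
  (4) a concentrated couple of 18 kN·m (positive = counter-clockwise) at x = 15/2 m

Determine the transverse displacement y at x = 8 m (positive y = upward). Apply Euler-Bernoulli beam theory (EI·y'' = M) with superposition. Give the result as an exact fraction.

y(8) = 7351/288000 m

Load 1 — point force P=-19 kN at a=5/2 m (b=L-a=15/2):
  y_1 = -Pa²(3x-a)/(6EI)  [x>a] = -(-19)·(5/2)²·(3·8-(5/2))/(6·50000) = 817/96000 m
Load 2 — applied couple M₀=7 kN·m at a=5 m (b=L-a=5):
  y_2 = M₀a(2x-a)/(2EI)  [x>a] = 7·5·(2·8-5)/(2·50000) = 77/20000 m
Load 3 — applied couple M₀=4 kN·m at a=10/3 m (b=L-a=20/3):
  y_3 = M₀a(2x-a)/(2EI)  [x>a] = 4·(10/3)·(2·8-(10/3))/(2·50000) = 19/11250 m
Load 4 — applied couple M₀=18 kN·m at a=15/2 m (b=L-a=5/2):
  y_4 = M₀a(2x-a)/(2EI)  [x>a] = 18·(15/2)·(2·8-(15/2))/(2·50000) = 459/40000 m
Superposition: y = Σ y_i = 7351/288000 m ≈ 0.025524 m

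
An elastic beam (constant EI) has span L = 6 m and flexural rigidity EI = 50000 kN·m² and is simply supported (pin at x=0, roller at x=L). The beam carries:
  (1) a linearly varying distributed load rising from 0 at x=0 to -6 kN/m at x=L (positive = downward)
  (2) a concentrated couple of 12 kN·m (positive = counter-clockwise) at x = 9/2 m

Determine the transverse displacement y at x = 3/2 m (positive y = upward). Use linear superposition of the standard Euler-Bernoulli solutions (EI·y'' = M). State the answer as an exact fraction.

Load 1 — triangular load w₀=-6 kN/m (0→w₀ over full span):
  y_1 = -w₀x(7L⁴-10L²x²+3x⁴)/(360LEI) = -(-6)·(3/2)·(7·6⁴-10·6²·(3/2)²+3·(3/2)⁴)/(360·6·50000) = 8829/12800000 m
Load 2 — applied couple M₀=12 kN·m at a=9/2 m (b=L-a=3/2):
  y_2 = (M₀x³/(6L)+C₁x)/EI  [x≤a] with C₁=M₀(3b²-L²)/(6L)=-39/4 = (12·(3/2)³/(6·6)+(-39/4)·(3/2))/50000 = -27/100000 m
Superposition: y = Σ y_i = 5373/12800000 m ≈ 0.000420 m

y(3/2) = 5373/12800000 m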